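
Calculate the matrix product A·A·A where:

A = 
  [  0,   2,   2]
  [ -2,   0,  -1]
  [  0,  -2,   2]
A^3 = 
  [  8, -12,   0]
  [  4,  12, -10]
  [  8,  -4,  24]

A² = A·A:
A²[1,1] = (0)(0) + (2)(-2) + (2)(0) = -4
A²[1,2] = (0)(2) + (2)(0) + (2)(-2) = -4
A²[1,3] = (0)(2) + (2)(-1) + (2)(2) = 2
A²[2,1] = (-2)(0) + (0)(-2) + (-1)(0) = 0
A²[2,2] = (-2)(2) + (0)(0) + (-1)(-2) = -2
A²[2,3] = (-2)(2) + (0)(-1) + (-1)(2) = -6
A²[3,1] = (0)(0) + (-2)(-2) + (2)(0) = 4
A²[3,2] = (0)(2) + (-2)(0) + (2)(-2) = -4
A²[3,3] = (0)(2) + (-2)(-1) + (2)(2) = 6
A² = 
  [ -4,  -4,   2]
  [  0,  -2,  -6]
  [  4,  -4,   6]

A^3 = A^2·A:
A^3[1,1] = (-4)(0) + (-4)(-2) + (2)(0) = 8
A^3[1,2] = (-4)(2) + (-4)(0) + (2)(-2) = -12
A^3[1,3] = (-4)(2) + (-4)(-1) + (2)(2) = 0
A^3[2,1] = (0)(0) + (-2)(-2) + (-6)(0) = 4
A^3[2,2] = (0)(2) + (-2)(0) + (-6)(-2) = 12
A^3[2,3] = (0)(2) + (-2)(-1) + (-6)(2) = -10
A^3[3,1] = (4)(0) + (-4)(-2) + (6)(0) = 8
A^3[3,2] = (4)(2) + (-4)(0) + (6)(-2) = -4
A^3[3,3] = (4)(2) + (-4)(-1) + (6)(2) = 24
A^3 = 
  [  8, -12,   0]
  [  4,  12, -10]
  [  8,  -4,  24]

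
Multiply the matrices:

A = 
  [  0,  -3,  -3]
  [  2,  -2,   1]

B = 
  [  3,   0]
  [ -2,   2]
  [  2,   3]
A is 2×3 and B is 3×2, so AB is 2×2. Each entry is (row of A)·(column of B):
AB[1,1] = (0)(3) + (-3)(-2) + (-3)(2) = 0
AB[1,2] = (0)(0) + (-3)(2) + (-3)(3) = -15
AB[2,1] = (2)(3) + (-2)(-2) + (1)(2) = 12
AB[2,2] = (2)(0) + (-2)(2) + (1)(3) = -1

AB = 
  [  0, -15]
  [ 12,  -1]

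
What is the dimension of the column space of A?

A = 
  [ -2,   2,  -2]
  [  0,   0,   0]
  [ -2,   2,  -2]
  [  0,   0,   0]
Row reduce:
R3 → R3 - (1)·R1
REF = 
  [ -2,   2,  -2]
  [  0,   0,   0]
  [  0,   0,   0]
  [  0,   0,   0]
Pivot columns: 1 → 1 pivot.
dim(Col(A)) = number of pivot columns = 1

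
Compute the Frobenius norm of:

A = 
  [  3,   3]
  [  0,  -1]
||A||_F = 4.359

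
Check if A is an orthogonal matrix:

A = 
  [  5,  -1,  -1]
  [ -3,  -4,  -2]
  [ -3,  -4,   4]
No

AᵀA = 
  [ 43,  19, -11]
  [ 19,  33,  -7]
  [-11,  -7,  21]
≠ I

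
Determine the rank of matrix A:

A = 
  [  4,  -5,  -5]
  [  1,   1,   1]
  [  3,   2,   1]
rank(A) = 3

Row reduce:
R2 → R2 - (1/4)·R1
R3 → R3 - (3/4)·R1
R3 → R3 - (23/9)·R2
REF = 
  [  4,  -5,  -5]
  [  0, 9/4, 9/4]
  [  0,   0,  -1]
Pivot columns: 1, 2, 3 → 3 pivots.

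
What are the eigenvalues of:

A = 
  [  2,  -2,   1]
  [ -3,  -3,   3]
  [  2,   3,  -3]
Characteristic polynomial: det(λI - A) = λ³ + 4λ² - 20λ - 3
Testing integer divisors of the constant term: p(3) = 0, so (λ - 3) is a factor:
p(λ) = (λ - 3)(λ² + 7λ + 1)
λ² + 7λ + 1 = 0  ⇒  λ = (-7 ± √((7)² - 4·(1)))/2 = (-7 ± √(45))/2
  = (-7 + 3√5)/2,  (-7 - 3√5)/2

λ = 3, (-7 + 3√5)/2, (-7 - 3√5)/2  (≈ 3, -0.1459, -6.854)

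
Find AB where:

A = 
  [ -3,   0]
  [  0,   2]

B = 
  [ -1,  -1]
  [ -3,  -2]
A is 2×2 and B is 2×2, so AB is 2×2. Each entry is (row of A)·(column of B):
AB[1,1] = (-3)(-1) + (0)(-3) = 3
AB[1,2] = (-3)(-1) + (0)(-2) = 3
AB[2,1] = (0)(-1) + (2)(-3) = -6
AB[2,2] = (0)(-1) + (2)(-2) = -4

AB = 
  [  3,   3]
  [ -6,  -4]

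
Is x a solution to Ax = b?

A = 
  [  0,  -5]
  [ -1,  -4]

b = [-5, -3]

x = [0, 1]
No

Ax = [-5, -4] ≠ b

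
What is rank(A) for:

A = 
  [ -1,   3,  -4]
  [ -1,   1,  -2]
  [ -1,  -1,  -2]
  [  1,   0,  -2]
Row reduce:
R2 → R2 - (1)·R1
R3 → R3 - (1)·R1
R4 → R4 + (1)·R1
R3 → R3 - (2)·R2
R4 → R4 + (3/2)·R2
R4 → R4 - (3/2)·R3
REF = 
  [ -1,   3,  -4]
  [  0,  -2,   2]
  [  0,   0,  -2]
  [  0,   0,   0]
Pivot columns: 1, 2, 3 → 3 pivots.

rank(A) = 3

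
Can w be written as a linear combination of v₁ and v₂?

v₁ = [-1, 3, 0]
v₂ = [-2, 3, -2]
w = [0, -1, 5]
No

Form the augmented matrix and row-reduce:
[v₁|v₂|w] = 
  [ -1,  -2,   0]
  [  3,   3,  -1]
  [  0,  -2,   5]
R2 → R2 + (3)·R1
R3 → R3 - (2/3)·R2
REF = 
  [  -1,   -2,    0]
  [   0,   -3,   -1]
  [   0,    0, 17/3]

Row 3 reads [0 0 | 17/3], i.e. 0 = 17/3, so the system is inconsistent and w ∉ span{v₁, v₂}.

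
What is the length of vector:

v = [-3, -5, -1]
5.916

||v||₂ = √((-3)² + (-5)² + (-1)²) = √35 = 5.916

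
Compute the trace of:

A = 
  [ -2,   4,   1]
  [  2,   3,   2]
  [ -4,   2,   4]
5

tr(A) = -2 + 3 + 4 = 5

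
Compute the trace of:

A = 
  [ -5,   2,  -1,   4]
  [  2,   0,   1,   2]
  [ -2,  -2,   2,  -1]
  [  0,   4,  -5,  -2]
-5

tr(A) = -5 + 0 + 2 + -2 = -5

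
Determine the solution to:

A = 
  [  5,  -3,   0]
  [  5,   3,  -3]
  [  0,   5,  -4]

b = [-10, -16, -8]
Row reduce the augmented matrix [A|b]:
R2 → R2 - (1)·R1
R3 → R3 - (5/6)·R2
REF = 
  [   5,   -3,    0,  -10]
  [   0,    6,   -3,   -6]
  [   0,    0, -3/2,   -3]

Back-substitution:
x₃ = (-3) / (-3/2) = 2
x₂ = (-6 - (-3)(2)) / 6 = 0
x₁ = (-10 - (-3)(0) - (0)(2)) / 5 = -2

x = [-2, 0, 2]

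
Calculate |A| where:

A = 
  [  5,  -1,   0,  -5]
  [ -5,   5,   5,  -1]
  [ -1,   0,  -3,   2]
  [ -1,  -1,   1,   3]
Cofactor expansion along row 1: det(A) = a₁₁M₁₁ - a₁₂M₁₂ + a₁₃M₁₃ - a₁₄M₁₄

M₁₁ = det[[5, 5, -1]; [0, -3, 2]; [-1, 1, 3]]
  = (5)·((-3)(3) - (2)(1)) - (5)·((0)(3) - (2)(-1)) + (-1)·((0)(1) - (-3)(-1))
  = (5)(-11) - (5)(2) + (-1)(-3)
  = -62
M₁₂ = det[[-5, 5, -1]; [-1, -3, 2]; [-1, 1, 3]]
  = (-5)·((-3)(3) - (2)(1)) - (5)·((-1)(3) - (2)(-1)) + (-1)·((-1)(1) - (-3)(-1))
  = (-5)(-11) - (5)(-1) + (-1)(-4)
  = 64
M₁₃ = det[[-5, 5, -1]; [-1, 0, 2]; [-1, -1, 3]]
  = (-5)·((0)(3) - (2)(-1)) - (5)·((-1)(3) - (2)(-1)) + (-1)·((-1)(-1) - (0)(-1))
  = (-5)(2) - (5)(-1) + (-1)(1)
  = -6
M₁₄ = det[[-5, 5, 5]; [-1, 0, -3]; [-1, -1, 1]]
  = (-5)·((0)(1) - (-3)(-1)) - (5)·((-1)(1) - (-3)(-1)) + (5)·((-1)(-1) - (0)(-1))
  = (-5)(-3) - (5)(-4) + (5)(1)
  = 40

det(A) = (5)(-62) - (-1)(64) + (0)(-6) - (-5)(40) = -46

det(A) = -46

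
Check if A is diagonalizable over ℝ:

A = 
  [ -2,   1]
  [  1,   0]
Yes

tr(A) = -2, det(A) = -1
Characteristic polynomial: λ² - tr(A)λ + det(A) = λ² + 2λ - 1
λ² + 2λ - 1 = 0  ⇒  λ = (-2 ± √((2)² - 4·(-1)))/2 = (-2 ± √(8))/2
  = -1 + √2,  -1 - √2
Eigenvalues: -1 + √2, -1 - √2  (≈ 0.4142, -2.414)
The two irrational eigenvalues are distinct (simple), so each has alg. mult. = geom. mult. = 1.
Sum of geometric multiplicities equals n, so A has n independent eigenvectors.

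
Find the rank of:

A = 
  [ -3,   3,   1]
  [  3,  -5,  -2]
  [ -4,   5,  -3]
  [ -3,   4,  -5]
rank(A) = 3

Row reduce:
R2 → R2 + (1)·R1
R3 → R3 - (4/3)·R1
R4 → R4 - (1)·R1
R3 → R3 + (1/2)·R2
R4 → R4 + (1/2)·R2
R4 → R4 - (39/29)·R3
REF = 
  [   -3,     3,     1]
  [    0,    -2,    -1]
  [    0,     0, -29/6]
  [    0,     0,     0]
Pivot columns: 1, 2, 3 → 3 pivots.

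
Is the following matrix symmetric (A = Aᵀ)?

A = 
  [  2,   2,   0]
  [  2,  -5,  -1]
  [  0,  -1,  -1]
Yes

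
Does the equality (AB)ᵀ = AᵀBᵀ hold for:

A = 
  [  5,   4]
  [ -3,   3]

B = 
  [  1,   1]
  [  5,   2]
No

(AB)ᵀ = 
  [ 25,  12]
  [ 13,   3]

AᵀBᵀ = 
  [  2,  19]
  [  7,  26]

The two matrices differ, so (AB)ᵀ ≠ AᵀBᵀ in general. The correct identity is (AB)ᵀ = BᵀAᵀ.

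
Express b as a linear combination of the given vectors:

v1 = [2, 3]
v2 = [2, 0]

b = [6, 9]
c1 = 3, c2 = 0

b = 3·v1 + 0·v2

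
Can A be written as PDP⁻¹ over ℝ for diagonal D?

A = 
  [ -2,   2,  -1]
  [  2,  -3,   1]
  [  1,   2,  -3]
Yes

Characteristic polynomial: det(λI - A) = λ³ + 8λ² + 16λ + 7
By the rational root theorem any rational root is an integer dividing 7; none of those is a root, so p(λ) has no rational roots and hence (being an irreducible cubic) no repeated roots.
Discriminant of the cubic: Δ = 469
Δ > 0 ⇒ three distinct real eigenvalues: λ ≈ -5.164, -2.227, -0.6086
Three distinct real eigenvalues, so A has 3 independent eigenvectors.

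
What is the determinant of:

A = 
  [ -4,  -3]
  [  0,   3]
-12

For a 2×2 matrix, det = ad - bc = (-4)(3) - (-3)(0) = -12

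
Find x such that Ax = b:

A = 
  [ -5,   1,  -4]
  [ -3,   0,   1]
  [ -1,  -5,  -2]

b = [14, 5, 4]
Row reduce the augmented matrix [A|b]:
R2 → R2 - (3/5)·R1
R3 → R3 - (1/5)·R1
R3 → R3 - (26/3)·R2
REF = 
  [   -5,     1,    -4,    14]
  [    0,  -3/5,  17/5, -17/5]
  [    0,     0, -92/3,  92/3]

Back-substitution:
x₃ = (92/3) / (-92/3) = -1
x₂ = (-17/5 - (17/5)(-1)) / (-3/5) = 0
x₁ = (14 - (1)(0) - (-4)(-1)) / (-5) = -2

x = [-2, 0, -1]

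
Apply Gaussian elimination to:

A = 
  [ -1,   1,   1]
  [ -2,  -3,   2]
Row operations:
R2 → R2 - (2)·R1

Resulting echelon form:
REF = 
  [ -1,   1,   1]
  [  0,  -5,   0]

Rank = 2 (number of non-zero pivot rows).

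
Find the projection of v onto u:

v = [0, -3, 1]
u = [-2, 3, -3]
proj_u(v) = [12/11, -18/11, 18/11]

v·u = (0)(-2) + (-3)(3) + (1)(-3) = -12
u·u = (-2)² + (3)² + (-3)² = 22
proj_u(v) = (v·u / u·u) × u = (-12/22) × u = (-6/11) × u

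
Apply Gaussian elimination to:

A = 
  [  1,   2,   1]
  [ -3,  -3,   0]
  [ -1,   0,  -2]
Row operations:
R2 → R2 + (3)·R1
R3 → R3 + (1)·R1
R3 → R3 - (2/3)·R2

Resulting echelon form:
REF = 
  [  1,   2,   1]
  [  0,   3,   3]
  [  0,   0,  -3]

Rank = 3 (number of non-zero pivot rows).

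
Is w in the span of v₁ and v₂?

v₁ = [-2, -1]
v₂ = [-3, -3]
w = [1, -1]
Yes

Form the augmented matrix and row-reduce:
[v₁|v₂|w] = 
  [ -2,  -3,   1]
  [ -1,  -3,  -1]
R2 → R2 - (1/2)·R1
REF = 
  [  -2,   -3,    1]
  [   0, -3/2, -3/2]

No row of the form [0 0 | nonzero], so the system is consistent. Back-substitution gives c₁ = -2, c₂ = 1: w = (-2)·v₁ + (1)·v₂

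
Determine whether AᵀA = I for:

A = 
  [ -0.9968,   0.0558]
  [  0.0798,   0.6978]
No

AᵀA = 
  [  1,   0.0001]
  [  0.0001,   0.4900]
≠ I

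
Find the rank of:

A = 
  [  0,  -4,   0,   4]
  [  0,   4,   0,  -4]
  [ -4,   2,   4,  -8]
rank(A) = 2

Row reduce:
Swap R1 ↔ R3
R3 → R3 + (1)·R2
REF = 
  [ -4,   2,   4,  -8]
  [  0,   4,   0,  -4]
  [  0,   0,   0,   0]
Pivot columns: 1, 2 → 2 pivots.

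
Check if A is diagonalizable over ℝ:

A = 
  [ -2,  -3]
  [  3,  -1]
No

tr(A) = -3, det(A) = 11
Characteristic polynomial: λ² - tr(A)λ + det(A) = λ² + 3λ + 11
λ² + 3λ + 11 = 0  ⇒  λ = (-3 ± √((3)² - 4·(11)))/2 = (-3 ± √(-35))/2
  = (-3 + i√35)/2,  (-3 - i√35)/2
Eigenvalues: (-3 + i√35)/2, (-3 - i√35)/2  (≈ -1.5 + 2.958i, -1.5 - 2.958i)
Has complex eigenvalues (not diagonalizable over ℝ).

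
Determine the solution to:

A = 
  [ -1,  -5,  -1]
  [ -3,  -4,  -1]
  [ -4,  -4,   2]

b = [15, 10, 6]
Row reduce the augmented matrix [A|b]:
R2 → R2 - (3)·R1
R3 → R3 - (4)·R1
R3 → R3 - (16/11)·R2
REF = 
  [    -1,     -5,     -1,     15]
  [     0,     11,      2,    -35]
  [     0,      0,  34/11, -34/11]

Back-substitution:
x₃ = (-34/11) / (34/11) = -1
x₂ = (-35 - (2)(-1)) / 11 = -3
x₁ = (15 - (-5)(-3) - (-1)(-1)) / (-1) = 1

x = [1, -3, -1]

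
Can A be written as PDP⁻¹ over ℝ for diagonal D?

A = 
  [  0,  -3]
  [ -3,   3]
Yes

tr(A) = 3, det(A) = -9
Characteristic polynomial: λ² - tr(A)λ + det(A) = λ² - 3λ - 9
λ² - 3λ - 9 = 0  ⇒  λ = (3 ± √((-3)² - 4·(-9)))/2 = (3 ± √(45))/2
  = (3 + 3√5)/2,  (3 - 3√5)/2
Eigenvalues: (3 + 3√5)/2, (3 - 3√5)/2  (≈ 4.854, -1.854)
The two irrational eigenvalues are distinct (simple), so each has alg. mult. = geom. mult. = 1.
Sum of geometric multiplicities equals n, so A has n independent eigenvectors.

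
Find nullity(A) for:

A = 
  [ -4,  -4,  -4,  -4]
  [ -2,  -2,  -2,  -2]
nullity(A) = 3

Row reduce:
R2 → R2 - (1/2)·R1
REF = 
  [ -4,  -4,  -4,  -4]
  [  0,   0,   0,   0]
Pivot columns: 1 → 1 pivot.
rank(A) = 1, so nullity(A) = 4 - 1 = 3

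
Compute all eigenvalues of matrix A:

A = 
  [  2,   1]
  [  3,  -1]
λ = (1 + √21)/2, (1 - √21)/2  (≈ 2.791, -1.791)

tr(A) = 1, det(A) = -5
Characteristic polynomial: λ² - tr(A)λ + det(A) = λ² - λ - 5
λ² - λ - 5 = 0  ⇒  λ = (1 ± √((-1)² - 4·(-5)))/2 = (1 ± √(21))/2
  = (1 + √21)/2,  (1 - √21)/2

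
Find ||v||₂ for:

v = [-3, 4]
5

||v||₂ = √((-3)² + (4)²) = √25 = 5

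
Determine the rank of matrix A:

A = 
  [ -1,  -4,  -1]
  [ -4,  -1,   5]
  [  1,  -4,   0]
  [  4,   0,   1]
Row reduce:
R2 → R2 - (4)·R1
R3 → R3 + (1)·R1
R4 → R4 + (4)·R1
R3 → R3 + (8/15)·R2
R4 → R4 + (16/15)·R2
R4 → R4 - (33/19)·R3
REF = 
  [  -1,   -4,   -1]
  [   0,   15,    9]
  [   0,    0, 19/5]
  [   0,    0,    0]
Pivot columns: 1, 2, 3 → 3 pivots.

rank(A) = 3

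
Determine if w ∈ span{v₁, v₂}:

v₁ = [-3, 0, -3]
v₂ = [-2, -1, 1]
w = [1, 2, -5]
Yes

Form the augmented matrix and row-reduce:
[v₁|v₂|w] = 
  [ -3,  -2,   1]
  [  0,  -1,   2]
  [ -3,   1,  -5]
R3 → R3 - (1)·R1
R3 → R3 + (3)·R2
REF = 
  [ -3,  -2,   1]
  [  0,  -1,   2]
  [  0,   0,   0]

No row of the form [0 0 | nonzero], so the system is consistent. Back-substitution gives c₁ = 1, c₂ = -2: w = (1)·v₁ + (-2)·v₂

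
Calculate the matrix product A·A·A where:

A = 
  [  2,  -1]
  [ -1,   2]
A² = A·A:
A²[1,1] = (2)(2) + (-1)(-1) = 5
A²[1,2] = (2)(-1) + (-1)(2) = -4
A²[2,1] = (-1)(2) + (2)(-1) = -4
A²[2,2] = (-1)(-1) + (2)(2) = 5
A² = 
  [  5,  -4]
  [ -4,   5]

A^3 = A^2·A:
A^3[1,1] = (5)(2) + (-4)(-1) = 14
A^3[1,2] = (5)(-1) + (-4)(2) = -13
A^3[2,1] = (-4)(2) + (5)(-1) = -13
A^3[2,2] = (-4)(-1) + (5)(2) = 14
A^3 = 
  [ 14, -13]
  [-13,  14]

Therefore
A^3 = 
  [ 14, -13]
  [-13,  14]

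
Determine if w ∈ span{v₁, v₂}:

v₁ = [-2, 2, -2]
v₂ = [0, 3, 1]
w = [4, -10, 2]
Yes

Form the augmented matrix and row-reduce:
[v₁|v₂|w] = 
  [ -2,   0,   4]
  [  2,   3, -10]
  [ -2,   1,   2]
R2 → R2 + (1)·R1
R3 → R3 - (1)·R1
R3 → R3 - (1/3)·R2
REF = 
  [ -2,   0,   4]
  [  0,   3,  -6]
  [  0,   0,   0]

No row of the form [0 0 | nonzero], so the system is consistent. Back-substitution gives c₁ = -2, c₂ = -2: w = (-2)·v₁ + (-2)·v₂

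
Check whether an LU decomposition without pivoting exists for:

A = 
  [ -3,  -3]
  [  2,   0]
Yes.
A[1,1] = -3 ≠ 0, so Gaussian elimination proceeds without a row swap: multiplier ℓ₂₁ = (2)/(-3) = -2/3, and U[2,2] = 0 - (-2/3)(-3) = -2.
L = 
  [   1,    0]
  [-2/3,    1]
U = 
  [ -3,  -3]
  [  0,  -2]
Check row 2 of LU: [(-2/3)(-3), (-2/3)(-3) + (-2)] = [2, 0] = row 2 of A ✓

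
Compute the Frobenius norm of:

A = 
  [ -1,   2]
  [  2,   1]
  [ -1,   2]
||A||_F = 3.873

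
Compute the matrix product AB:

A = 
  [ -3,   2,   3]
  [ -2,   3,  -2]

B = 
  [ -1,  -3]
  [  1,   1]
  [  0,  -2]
AB = 
  [  5,   5]
  [  5,  13]

A is 2×3 and B is 3×2, so AB is 2×2. Each entry is (row of A)·(column of B):
AB[1,1] = (-3)(-1) + (2)(1) + (3)(0) = 5
AB[1,2] = (-3)(-3) + (2)(1) + (3)(-2) = 5
AB[2,1] = (-2)(-1) + (3)(1) + (-2)(0) = 5
AB[2,2] = (-2)(-3) + (3)(1) + (-2)(-2) = 13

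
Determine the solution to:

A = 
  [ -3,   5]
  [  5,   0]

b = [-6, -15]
Row reduce the augmented matrix [A|b]:
R2 → R2 + (5/3)·R1
REF = 
  [  -3,    5,   -6]
  [   0, 25/3,  -25]

Back-substitution:
x₂ = (-25) / (25/3) = -3
x₁ = (-6 - (5)(-3)) / (-3) = -3

x = [-3, -3]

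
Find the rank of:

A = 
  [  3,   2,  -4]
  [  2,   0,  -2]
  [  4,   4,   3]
rank(A) = 3

Row reduce:
R2 → R2 - (2/3)·R1
R3 → R3 - (4/3)·R1
R3 → R3 + (1)·R2
REF = 
  [   3,    2,   -4]
  [   0, -4/3,  2/3]
  [   0,    0,    9]
Pivot columns: 1, 2, 3 → 3 pivots.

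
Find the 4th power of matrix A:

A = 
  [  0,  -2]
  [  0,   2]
A^4 = 
  [  0, -16]
  [  0,  16]

A² = A·A:
A²[1,1] = (0)(0) + (-2)(0) = 0
A²[1,2] = (0)(-2) + (-2)(2) = -4
A²[2,1] = (0)(0) + (2)(0) = 0
A²[2,2] = (0)(-2) + (2)(2) = 4
A² = 
  [  0,  -4]
  [  0,   4]

A^3 = A^2·A:
A^3[1,1] = (0)(0) + (-4)(0) = 0
A^3[1,2] = (0)(-2) + (-4)(2) = -8
A^3[2,1] = (0)(0) + (4)(0) = 0
A^3[2,2] = (0)(-2) + (4)(2) = 8
A^3 = 
  [  0,  -8]
  [  0,   8]

A^4 = A^3·A:
A^4[1,1] = (0)(0) + (-8)(0) = 0
A^4[1,2] = (0)(-2) + (-8)(2) = -16
A^4[2,1] = (0)(0) + (8)(0) = 0
A^4[2,2] = (0)(-2) + (8)(2) = 16
A^4 = 
  [  0, -16]
  [  0,  16]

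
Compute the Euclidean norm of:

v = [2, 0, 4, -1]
4.583

||v||₂ = √((2)² + (0)² + (4)² + (-1)²) = √21 = 4.583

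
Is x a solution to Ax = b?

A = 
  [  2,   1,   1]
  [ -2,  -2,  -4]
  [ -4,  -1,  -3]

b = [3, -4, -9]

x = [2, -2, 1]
Yes

Ax = [3, -4, -9] = b ✓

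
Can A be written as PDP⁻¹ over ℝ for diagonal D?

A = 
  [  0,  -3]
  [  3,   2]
No

tr(A) = 2, det(A) = 9
Characteristic polynomial: λ² - tr(A)λ + det(A) = λ² - 2λ + 9
λ² - 2λ + 9 = 0  ⇒  λ = (2 ± √((-2)² - 4·(9)))/2 = (2 ± √(-32))/2
  = 1 + 2i√2,  1 - 2i√2
Eigenvalues: 1 + 2i√2, 1 - 2i√2  (≈ 1 + 2.828i, 1 - 2.828i)
Has complex eigenvalues (not diagonalizable over ℝ).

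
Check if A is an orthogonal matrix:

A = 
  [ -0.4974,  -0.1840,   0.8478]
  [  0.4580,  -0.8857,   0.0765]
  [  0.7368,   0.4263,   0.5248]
Yes

AᵀA = 
  [  1,   0,   0]
  [  0,   1.0001,   0]
  [  0,   0,   1]
≈ I (equal to I up to the 4-dp rounding of the entries)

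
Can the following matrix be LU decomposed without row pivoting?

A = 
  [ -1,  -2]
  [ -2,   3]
Yes.
A[1,1] = -1 ≠ 0, so Gaussian elimination proceeds without a row swap: multiplier ℓ₂₁ = (-2)/(-1) = 2, and U[2,2] = 3 - (2)(-2) = 7.
L = 
  [  1,   0]
  [  2,   1]
U = 
  [ -1,  -2]
  [  0,   7]
Check row 2 of LU: [(2)(-1), (2)(-2) + 7] = [-2, 3] = row 2 of A ✓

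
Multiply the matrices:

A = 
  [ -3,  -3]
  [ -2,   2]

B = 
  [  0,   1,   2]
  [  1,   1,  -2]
A is 2×2 and B is 2×3, so AB is 2×3. Each entry is (row of A)·(column of B):
AB[1,1] = (-3)(0) + (-3)(1) = -3
AB[1,2] = (-3)(1) + (-3)(1) = -6
AB[1,3] = (-3)(2) + (-3)(-2) = 0
AB[2,1] = (-2)(0) + (2)(1) = 2
AB[2,2] = (-2)(1) + (2)(1) = 0
AB[2,3] = (-2)(2) + (2)(-2) = -8

AB = 
  [ -3,  -6,   0]
  [  2,   0,  -8]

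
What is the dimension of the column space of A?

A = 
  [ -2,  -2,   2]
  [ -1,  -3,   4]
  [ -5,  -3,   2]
Row reduce:
R2 → R2 - (1/2)·R1
R3 → R3 - (5/2)·R1
R3 → R3 + (1)·R2
REF = 
  [ -2,  -2,   2]
  [  0,  -2,   3]
  [  0,   0,   0]
Pivot columns: 1, 2 → 2 pivots.
dim(Col(A)) = number of pivot columns = 2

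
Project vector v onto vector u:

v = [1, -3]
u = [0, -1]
proj_u(v) = [0, -3]

v·u = (1)(0) + (-3)(-1) = 3
u·u = (0)² + (-1)² = 1
proj_u(v) = (v·u / u·u) × u = (3/1) × u = (3) × u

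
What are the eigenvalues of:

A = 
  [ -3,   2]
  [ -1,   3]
λ = √7, -√7  (≈ 2.646, -2.646)

tr(A) = 0, det(A) = -7
Characteristic polynomial: λ² - tr(A)λ + det(A) = λ² - 7
λ² - 7 = 0  ⇒  λ = (0 ± √((0)² - 4·(-7)))/2 = (0 ± √(28))/2
  = √7,  -√7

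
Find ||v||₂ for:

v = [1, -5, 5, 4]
8.185

||v||₂ = √((1)² + (-5)² + (5)² + (4)²) = √67 = 8.185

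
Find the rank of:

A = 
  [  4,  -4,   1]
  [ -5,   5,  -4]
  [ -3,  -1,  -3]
rank(A) = 3

Row reduce:
R2 → R2 + (5/4)·R1
R3 → R3 + (3/4)·R1
Swap R2 ↔ R3
REF = 
  [    4,    -4,     1]
  [    0,    -4,  -9/4]
  [    0,     0, -11/4]
Pivot columns: 1, 2, 3 → 3 pivots.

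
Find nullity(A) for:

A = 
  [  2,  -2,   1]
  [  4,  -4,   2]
nullity(A) = 2

Row reduce:
R2 → R2 - (2)·R1
REF = 
  [  2,  -2,   1]
  [  0,   0,   0]
Pivot columns: 1 → 1 pivot.
rank(A) = 1, so nullity(A) = 3 - 1 = 2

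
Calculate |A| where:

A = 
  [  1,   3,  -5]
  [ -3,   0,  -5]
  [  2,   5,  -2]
Cofactor expansion along row 1:
det(A) = (1)·((0)(-2) - (-5)(5)) - (3)·((-3)(-2) - (-5)(2)) + (-5)·((-3)(5) - (0)(2))
  = (1)(25) - (3)(16) + (-5)(-15)
  = 52

det(A) = 52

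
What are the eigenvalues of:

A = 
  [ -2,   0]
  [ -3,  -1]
λ = -1, -2

tr(A) = -3, det(A) = 2
Characteristic polynomial: λ² - tr(A)λ + det(A) = λ² + 3λ + 2
λ² + 3λ + 2 = (λ + 2)(λ + 1)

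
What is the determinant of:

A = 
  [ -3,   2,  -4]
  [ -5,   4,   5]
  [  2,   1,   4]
79

Cofactor expansion along row 1:
det(A) = (-3)·((4)(4) - (5)(1)) - (2)·((-5)(4) - (5)(2)) + (-4)·((-5)(1) - (4)(2))
  = (-3)(11) - (2)(-30) + (-4)(-13)
  = 79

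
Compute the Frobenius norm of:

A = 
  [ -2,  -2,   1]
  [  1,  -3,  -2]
||A||_F = 4.796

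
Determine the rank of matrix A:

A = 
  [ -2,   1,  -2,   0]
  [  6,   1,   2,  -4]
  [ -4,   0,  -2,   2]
rank(A) = 2

Row reduce:
R2 → R2 + (3)·R1
R3 → R3 - (2)·R1
R3 → R3 + (1/2)·R2
REF = 
  [ -2,   1,  -2,   0]
  [  0,   4,  -4,  -4]
  [  0,   0,   0,   0]
Pivot columns: 1, 2 → 2 pivots.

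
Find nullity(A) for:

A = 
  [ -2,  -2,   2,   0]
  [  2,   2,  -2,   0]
nullity(A) = 3

Row reduce:
R2 → R2 + (1)·R1
REF = 
  [ -2,  -2,   2,   0]
  [  0,   0,   0,   0]
Pivot columns: 1 → 1 pivot.
rank(A) = 1, so nullity(A) = 4 - 1 = 3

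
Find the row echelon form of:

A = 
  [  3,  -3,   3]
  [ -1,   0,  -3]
Row operations:
R2 → R2 + (1/3)·R1

Resulting echelon form:
REF = 
  [  3,  -3,   3]
  [  0,  -1,  -2]

Rank = 2 (number of non-zero pivot rows).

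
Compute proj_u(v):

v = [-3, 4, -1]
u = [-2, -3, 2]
v·u = (-3)(-2) + (4)(-3) + (-1)(2) = -8
u·u = (-2)² + (-3)² + (2)² = 17
proj_u(v) = (v·u / u·u) × u = (-8/17) × u

proj_u(v) = [16/17, 24/17, -16/17]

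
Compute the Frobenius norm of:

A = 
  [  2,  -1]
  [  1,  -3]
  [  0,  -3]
||A||_F = 4.899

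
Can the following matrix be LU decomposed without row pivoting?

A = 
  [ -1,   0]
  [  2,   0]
Yes.
A[1,1] = -1 ≠ 0, so Gaussian elimination proceeds without a row swap: multiplier ℓ₂₁ = (2)/(-1) = -2, and U[2,2] = 0 - (-2)(0) = 0.
L = 
  [  1,   0]
  [ -2,   1]
U = 
  [ -1,   0]
  [  0,   0]
Check row 2 of LU: [(-2)(-1), (-2)(0) + 0] = [2, 0] = row 2 of A ✓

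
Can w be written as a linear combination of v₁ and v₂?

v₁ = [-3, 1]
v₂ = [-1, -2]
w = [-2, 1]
Yes

Form the augmented matrix and row-reduce:
[v₁|v₂|w] = 
  [ -3,  -1,  -2]
  [  1,  -2,   1]
R2 → R2 + (1/3)·R1
REF = 
  [  -3,   -1,   -2]
  [   0, -7/3,  1/3]

No row of the form [0 0 | nonzero], so the system is consistent. Back-substitution gives c₁ = 5/7, c₂ = -1/7: w = (5/7)·v₁ + (-1/7)·v₂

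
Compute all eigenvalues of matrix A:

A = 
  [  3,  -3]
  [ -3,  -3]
λ = 3√2, -3√2  (≈ 4.243, -4.243)

tr(A) = 0, det(A) = -18
Characteristic polynomial: λ² - tr(A)λ + det(A) = λ² - 18
λ² - 18 = 0  ⇒  λ = (0 ± √((0)² - 4·(-18)))/2 = (0 ± √(72))/2
  = 3√2,  -3√2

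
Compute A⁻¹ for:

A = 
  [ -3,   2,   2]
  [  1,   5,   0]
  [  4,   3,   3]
det(A) = (-3)·((5)(3) - (0)(3)) - (2)·((1)(3) - (0)(4)) + (2)·((1)(3) - (5)(4))
  = (-3)(15) - (2)(3) + (2)(-17)
  = -85
det(A) = -85 ≠ 0, so A is invertible.

Cofactors Cᵢⱼ = (-1)ⁱ⁺ʲ·Mᵢⱼ:
C = 
  [ 15,  -3, -17]
  [  0, -17,  17]
  [-10,   2, -17]

adj(A) = Cᵀ:
adj(A) = 
  [ 15,   0, -10]
  [ -3, -17,   2]
  [-17,  17, -17]

A⁻¹ = (-1/85) · adj(A):
A⁻¹ = 
  [-3/17,     0,  2/17]
  [ 3/85,   1/5, -2/85]
  [  1/5,  -1/5,   1/5]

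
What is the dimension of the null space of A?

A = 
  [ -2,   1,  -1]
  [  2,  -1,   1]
nullity(A) = 2

Row reduce:
R2 → R2 + (1)·R1
REF = 
  [ -2,   1,  -1]
  [  0,   0,   0]
Pivot columns: 1 → 1 pivot.
rank(A) = 1, so nullity(A) = 3 - 1 = 2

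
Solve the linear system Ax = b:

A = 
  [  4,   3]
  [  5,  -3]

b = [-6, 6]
Row reduce the augmented matrix [A|b]:
R2 → R2 - (5/4)·R1
REF = 
  [    4,     3,    -6]
  [    0, -27/4,  27/2]

Back-substitution:
x₂ = (27/2) / (-27/4) = -2
x₁ = (-6 - (3)(-2)) / 4 = 0

x = [0, -2]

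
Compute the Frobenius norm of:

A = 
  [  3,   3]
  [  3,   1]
||A||_F = 5.292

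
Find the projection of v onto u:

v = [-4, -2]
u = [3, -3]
v·u = (-4)(3) + (-2)(-3) = -6
u·u = (3)² + (-3)² = 18
proj_u(v) = (v·u / u·u) × u = (-6/18) × u = (-1/3) × u

proj_u(v) = [-1, 1]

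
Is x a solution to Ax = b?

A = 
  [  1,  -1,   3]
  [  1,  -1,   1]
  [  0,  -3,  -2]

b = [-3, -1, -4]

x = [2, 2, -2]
No

Ax = [-6, -2, -2] ≠ b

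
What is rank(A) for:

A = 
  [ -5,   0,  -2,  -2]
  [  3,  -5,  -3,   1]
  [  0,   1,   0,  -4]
rank(A) = 3

Row reduce:
R2 → R2 + (3/5)·R1
R3 → R3 + (1/5)·R2
REF = 
  [     -5,       0,      -2,      -2]
  [      0,      -5,   -21/5,    -1/5]
  [      0,       0,  -21/25, -101/25]
Pivot columns: 1, 2, 3 → 3 pivots.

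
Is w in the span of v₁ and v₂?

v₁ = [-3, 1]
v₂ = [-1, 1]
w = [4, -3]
Yes

Form the augmented matrix and row-reduce:
[v₁|v₂|w] = 
  [ -3,  -1,   4]
  [  1,   1,  -3]
R2 → R2 + (1/3)·R1
REF = 
  [  -3,   -1,    4]
  [   0,  2/3, -5/3]

No row of the form [0 0 | nonzero], so the system is consistent. Back-substitution gives c₁ = -1/2, c₂ = -5/2: w = (-1/2)·v₁ + (-5/2)·v₂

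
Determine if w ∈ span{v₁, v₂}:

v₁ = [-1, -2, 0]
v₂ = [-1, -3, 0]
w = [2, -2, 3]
No

Form the augmented matrix and row-reduce:
[v₁|v₂|w] = 
  [ -1,  -1,   2]
  [ -2,  -3,  -2]
  [  0,   0,   3]
R2 → R2 - (2)·R1
REF = 
  [ -1,  -1,   2]
  [  0,  -1,  -6]
  [  0,   0,   3]

Row 3 reads [0 0 | 3], i.e. 0 = 3, so the system is inconsistent and w ∉ span{v₁, v₂}.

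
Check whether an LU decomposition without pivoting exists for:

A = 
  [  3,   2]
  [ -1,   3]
Yes.
A[1,1] = 3 ≠ 0, so Gaussian elimination proceeds without a row swap: multiplier ℓ₂₁ = (-1)/(3) = -1/3, and U[2,2] = 3 - (-1/3)(2) = 11/3.
L = 
  [   1,    0]
  [-1/3,    1]
U = 
  [   3,    2]
  [   0, 11/3]
Check row 2 of LU: [(-1/3)(3), (-1/3)(2) + (11/3)] = [-1, 3] = row 2 of A ✓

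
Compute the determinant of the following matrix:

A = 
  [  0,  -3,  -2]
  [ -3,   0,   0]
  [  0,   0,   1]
Cofactor expansion along row 1:
det(A) = (0)·((0)(1) - (0)(0)) - (-3)·((-3)(1) - (0)(0)) + (-2)·((-3)(0) - (0)(0))
  = (0)(0) - (-3)(-3) + (-2)(0)
  = -9

det(A) = -9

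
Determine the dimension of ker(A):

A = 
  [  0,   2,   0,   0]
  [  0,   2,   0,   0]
nullity(A) = 3

Row reduce:
R2 → R2 - (1)·R1
REF = 
  [  0,   2,   0,   0]
  [  0,   0,   0,   0]
Pivot columns: 2 → 1 pivot.
rank(A) = 1, so nullity(A) = 4 - 1 = 3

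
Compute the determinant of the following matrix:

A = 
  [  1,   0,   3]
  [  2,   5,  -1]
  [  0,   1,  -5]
-18

Cofactor expansion along row 1:
det(A) = (1)·((5)(-5) - (-1)(1)) - (0)·((2)(-5) - (-1)(0)) + (3)·((2)(1) - (5)(0))
  = (1)(-24) - (0)(-10) + (3)(2)
  = -18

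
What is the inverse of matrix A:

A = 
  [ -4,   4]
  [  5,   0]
det(A) = (-4)(0) - (4)(5) = -20
For a 2×2 matrix, A⁻¹ = (1/det(A)) · [[d, -b], [-c, a]]
    = (-1/20) · [[0, -4], [-5, -4]]

A⁻¹ = 
  [  0, 1/5]
  [1/4, 1/5]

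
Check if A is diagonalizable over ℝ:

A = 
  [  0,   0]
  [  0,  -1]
Yes

tr(A) = -1, det(A) = 0
Characteristic polynomial: λ² - tr(A)λ + det(A) = λ² + λ
λ² + λ = λ(λ + 1)
Eigenvalues: 0, -1
λ=-1: alg. mult. = 1, geom. mult. = 2 - rank(A - (-1)I) = 2 - 1 = 1
λ=0: alg. mult. = 1, geom. mult. = 2 - rank(A - (0)I) = 2 - 1 = 1
Sum of geometric multiplicities equals n, so A has n independent eigenvectors.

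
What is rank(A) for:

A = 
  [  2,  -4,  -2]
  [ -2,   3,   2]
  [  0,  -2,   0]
Row reduce:
R2 → R2 + (1)·R1
R3 → R3 - (2)·R2
REF = 
  [  2,  -4,  -2]
  [  0,  -1,   0]
  [  0,   0,   0]
Pivot columns: 1, 2 → 2 pivots.

rank(A) = 2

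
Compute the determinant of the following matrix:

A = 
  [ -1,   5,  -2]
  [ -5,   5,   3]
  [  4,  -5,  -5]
-65

Cofactor expansion along row 1:
det(A) = (-1)·((5)(-5) - (3)(-5)) - (5)·((-5)(-5) - (3)(4)) + (-2)·((-5)(-5) - (5)(4))
  = (-1)(-10) - (5)(13) + (-2)(5)
  = -65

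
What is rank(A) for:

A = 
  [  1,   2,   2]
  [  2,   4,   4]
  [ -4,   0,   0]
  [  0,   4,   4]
Row reduce:
R2 → R2 - (2)·R1
R3 → R3 + (4)·R1
Swap R2 ↔ R3
R4 → R4 - (1/2)·R2
REF = 
  [  1,   2,   2]
  [  0,   8,   8]
  [  0,   0,   0]
  [  0,   0,   0]
Pivot columns: 1, 2 → 2 pivots.

rank(A) = 2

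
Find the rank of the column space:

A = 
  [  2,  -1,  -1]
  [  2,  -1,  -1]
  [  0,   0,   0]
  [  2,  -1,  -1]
Row reduce:
R2 → R2 - (1)·R1
R4 → R4 - (1)·R1
REF = 
  [  2,  -1,  -1]
  [  0,   0,   0]
  [  0,   0,   0]
  [  0,   0,   0]
Pivot columns: 1 → 1 pivot.
dim(Col(A)) = number of pivot columns = 1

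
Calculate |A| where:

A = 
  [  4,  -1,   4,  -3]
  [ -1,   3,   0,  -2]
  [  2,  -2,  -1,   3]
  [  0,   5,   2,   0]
Cofactor expansion along row 1: det(A) = a₁₁M₁₁ - a₁₂M₁₂ + a₁₃M₁₃ - a₁₄M₁₄

M₁₁ = det[[3, 0, -2]; [-2, -1, 3]; [5, 2, 0]]
  = (3)·((-1)(0) - (3)(2)) - (0)·((-2)(0) - (3)(5)) + (-2)·((-2)(2) - (-1)(5))
  = (3)(-6) - (0)(-15) + (-2)(1)
  = -20
M₁₂ = det[[-1, 0, -2]; [2, -1, 3]; [0, 2, 0]]
  = (-1)·((-1)(0) - (3)(2)) - (0)·((2)(0) - (3)(0)) + (-2)·((2)(2) - (-1)(0))
  = (-1)(-6) - (0)(0) + (-2)(4)
  = -2
M₁₃ = det[[-1, 3, -2]; [2, -2, 3]; [0, 5, 0]]
  = (-1)·((-2)(0) - (3)(5)) - (3)·((2)(0) - (3)(0)) + (-2)·((2)(5) - (-2)(0))
  = (-1)(-15) - (3)(0) + (-2)(10)
  = -5
M₁₄ = det[[-1, 3, 0]; [2, -2, -1]; [0, 5, 2]]
  = (-1)·((-2)(2) - (-1)(5)) - (3)·((2)(2) - (-1)(0)) + (0)·((2)(5) - (-2)(0))
  = (-1)(1) - (3)(4) + (0)(10)
  = -13

det(A) = (4)(-20) - (-1)(-2) + (4)(-5) - (-3)(-13) = -141

det(A) = -141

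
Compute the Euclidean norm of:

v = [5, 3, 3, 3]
7.211

||v||₂ = √((5)² + (3)² + (3)² + (3)²) = √52 = 7.211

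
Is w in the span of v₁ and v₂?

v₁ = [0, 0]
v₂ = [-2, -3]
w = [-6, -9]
Yes

Form the augmented matrix and row-reduce:
[v₁|v₂|w] = 
  [  0,  -2,  -6]
  [  0,  -3,  -9]
R2 → R2 - (3/2)·R1
REF = 
  [  0,  -2,  -6]
  [  0,   0,   0]

No row of the form [0 0 | nonzero], so the system is consistent. Back-substitution gives c₁ = 0, c₂ = 3: w = (0)·v₁ + (3)·v₂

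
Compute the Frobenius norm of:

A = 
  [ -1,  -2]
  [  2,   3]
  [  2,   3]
||A||_F = 5.568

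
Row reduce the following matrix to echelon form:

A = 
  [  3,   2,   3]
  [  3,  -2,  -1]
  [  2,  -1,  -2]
Row operations:
R2 → R2 - (1)·R1
R3 → R3 - (2/3)·R1
R3 → R3 - (7/12)·R2

Resulting echelon form:
REF = 
  [   3,    2,    3]
  [   0,   -4,   -4]
  [   0,    0, -5/3]

Rank = 3 (number of non-zero pivot rows).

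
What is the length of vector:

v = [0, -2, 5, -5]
7.348

||v||₂ = √((0)² + (-2)² + (5)² + (-5)²) = √54 = 7.348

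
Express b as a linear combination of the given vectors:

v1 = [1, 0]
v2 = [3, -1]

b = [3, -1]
c1 = 0, c2 = 1

b = 0·v1 + 1·v2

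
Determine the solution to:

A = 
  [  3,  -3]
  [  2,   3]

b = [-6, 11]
Row reduce the augmented matrix [A|b]:
R2 → R2 - (2/3)·R1
REF = 
  [  3,  -3,  -6]
  [  0,   5,  15]

Back-substitution:
x₂ = 15 / 5 = 3
x₁ = (-6 - (-3)(3)) / 3 = 1

x = [1, 3]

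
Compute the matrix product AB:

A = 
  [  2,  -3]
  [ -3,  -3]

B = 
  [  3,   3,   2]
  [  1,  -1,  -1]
AB = 
  [  3,   9,   7]
  [-12,  -6,  -3]

A is 2×2 and B is 2×3, so AB is 2×3. Each entry is (row of A)·(column of B):
AB[1,1] = (2)(3) + (-3)(1) = 3
AB[1,2] = (2)(3) + (-3)(-1) = 9
AB[1,3] = (2)(2) + (-3)(-1) = 7
AB[2,1] = (-3)(3) + (-3)(1) = -12
AB[2,2] = (-3)(3) + (-3)(-1) = -6
AB[2,3] = (-3)(2) + (-3)(-1) = -3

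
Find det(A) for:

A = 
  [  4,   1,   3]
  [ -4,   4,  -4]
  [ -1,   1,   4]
100

Cofactor expansion along row 1:
det(A) = (4)·((4)(4) - (-4)(1)) - (1)·((-4)(4) - (-4)(-1)) + (3)·((-4)(1) - (4)(-1))
  = (4)(20) - (1)(-20) + (3)(0)
  = 100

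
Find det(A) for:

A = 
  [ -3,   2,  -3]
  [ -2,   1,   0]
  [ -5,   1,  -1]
-10

Cofactor expansion along row 1:
det(A) = (-3)·((1)(-1) - (0)(1)) - (2)·((-2)(-1) - (0)(-5)) + (-3)·((-2)(1) - (1)(-5))
  = (-3)(-1) - (2)(2) + (-3)(3)
  = -10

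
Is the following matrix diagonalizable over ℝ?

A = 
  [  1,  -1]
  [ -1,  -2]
Yes

tr(A) = -1, det(A) = -3
Characteristic polynomial: λ² - tr(A)λ + det(A) = λ² + λ - 3
λ² + λ - 3 = 0  ⇒  λ = (-1 ± √((1)² - 4·(-3)))/2 = (-1 ± √(13))/2
  = (-1 + √13)/2,  (-1 - √13)/2
Eigenvalues: (-1 + √13)/2, (-1 - √13)/2  (≈ 1.303, -2.303)
The two irrational eigenvalues are distinct (simple), so each has alg. mult. = geom. mult. = 1.
Sum of geometric multiplicities equals n, so A has n independent eigenvectors.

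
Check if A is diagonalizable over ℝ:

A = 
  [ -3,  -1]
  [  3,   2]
Yes

tr(A) = -1, det(A) = -3
Characteristic polynomial: λ² - tr(A)λ + det(A) = λ² + λ - 3
λ² + λ - 3 = 0  ⇒  λ = (-1 ± √((1)² - 4·(-3)))/2 = (-1 ± √(13))/2
  = (-1 + √13)/2,  (-1 - √13)/2
Eigenvalues: (-1 + √13)/2, (-1 - √13)/2  (≈ 1.303, -2.303)
The two irrational eigenvalues are distinct (simple), so each has alg. mult. = geom. mult. = 1.
Sum of geometric multiplicities equals n, so A has n independent eigenvectors.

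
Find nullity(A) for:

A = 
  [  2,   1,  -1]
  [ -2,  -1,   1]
nullity(A) = 2

Row reduce:
R2 → R2 + (1)·R1
REF = 
  [  2,   1,  -1]
  [  0,   0,   0]
Pivot columns: 1 → 1 pivot.
rank(A) = 1, so nullity(A) = 3 - 1 = 2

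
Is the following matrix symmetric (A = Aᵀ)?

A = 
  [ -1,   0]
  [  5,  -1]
No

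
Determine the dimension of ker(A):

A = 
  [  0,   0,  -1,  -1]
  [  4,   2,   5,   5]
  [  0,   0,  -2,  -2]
nullity(A) = 2

Row reduce:
Swap R1 ↔ R2
R3 → R3 - (2)·R2
REF = 
  [  4,   2,   5,   5]
  [  0,   0,  -1,  -1]
  [  0,   0,   0,   0]
Pivot columns: 1, 3 → 2 pivots.
rank(A) = 2, so nullity(A) = 4 - 2 = 2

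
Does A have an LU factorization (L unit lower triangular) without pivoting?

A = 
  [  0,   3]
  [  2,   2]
No.
A[1,1] = 0 but A[2,1] = 2 ≠ 0. Any LU with L unit lower triangular has (LU)[1,1] = U[1,1] and (LU)[2,1] = L[2,1]·U[1,1]; matching A forces U[1,1] = 0, which then forces (LU)[2,1] = 0 ≠ 2. A row swap (pivoting) is required.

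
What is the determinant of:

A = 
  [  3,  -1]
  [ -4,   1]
-1

For a 2×2 matrix, det = ad - bc = (3)(1) - (-1)(-4) = -1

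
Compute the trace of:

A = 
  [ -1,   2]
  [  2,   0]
-1

tr(A) = -1 + 0 = -1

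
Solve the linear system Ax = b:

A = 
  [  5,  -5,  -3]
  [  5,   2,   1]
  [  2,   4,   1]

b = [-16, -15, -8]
x = [-3, -1, 2]

Row reduce the augmented matrix [A|b]:
R2 → R2 - (1)·R1
R3 → R3 - (2/5)·R1
R3 → R3 - (6/7)·R2
REF = 
  [     5,     -5,     -3,    -16]
  [     0,      7,      4,      1]
  [     0,      0, -43/35, -86/35]

Back-substitution:
x₃ = (-86/35) / (-43/35) = 2
x₂ = (1 - (4)(2)) / 7 = -1
x₁ = (-16 - (-5)(-1) - (-3)(2)) / 5 = -3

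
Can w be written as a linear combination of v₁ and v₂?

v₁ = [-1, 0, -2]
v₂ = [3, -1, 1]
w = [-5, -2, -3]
No

Form the augmented matrix and row-reduce:
[v₁|v₂|w] = 
  [ -1,   3,  -5]
  [  0,  -1,  -2]
  [ -2,   1,  -3]
R3 → R3 - (2)·R1
R3 → R3 - (5)·R2
REF = 
  [ -1,   3,  -5]
  [  0,  -1,  -2]
  [  0,   0,  17]

Row 3 reads [0 0 | 17], i.e. 0 = 17, so the system is inconsistent and w ∉ span{v₁, v₂}.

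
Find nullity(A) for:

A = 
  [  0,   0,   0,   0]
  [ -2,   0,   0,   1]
nullity(A) = 3

Row reduce:
Swap R1 ↔ R2
REF = 
  [ -2,   0,   0,   1]
  [  0,   0,   0,   0]
Pivot columns: 1 → 1 pivot.
rank(A) = 1, so nullity(A) = 4 - 1 = 3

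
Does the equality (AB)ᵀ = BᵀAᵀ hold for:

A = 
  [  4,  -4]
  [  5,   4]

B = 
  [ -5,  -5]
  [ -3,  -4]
Yes

(AB)ᵀ = 
  [ -8, -37]
  [ -4, -41]

BᵀAᵀ = 
  [ -8, -37]
  [ -4, -41]

Both sides are equal — this is the standard identity (AB)ᵀ = BᵀAᵀ, which holds for all A, B.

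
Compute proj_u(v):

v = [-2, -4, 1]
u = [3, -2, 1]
proj_u(v) = [9/14, -3/7, 3/14]

v·u = (-2)(3) + (-4)(-2) + (1)(1) = 3
u·u = (3)² + (-2)² + (1)² = 14
proj_u(v) = (v·u / u·u) × u = (3/14) × u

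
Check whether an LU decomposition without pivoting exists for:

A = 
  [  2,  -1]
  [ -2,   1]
Yes.
A[1,1] = 2 ≠ 0, so Gaussian elimination proceeds without a row swap: multiplier ℓ₂₁ = (-2)/(2) = -1, and U[2,2] = 1 - (-1)(-1) = 0.
L = 
  [  1,   0]
  [ -1,   1]
U = 
  [  2,  -1]
  [  0,   0]
Check row 2 of LU: [(-1)(2), (-1)(-1) + 0] = [-2, 1] = row 2 of A ✓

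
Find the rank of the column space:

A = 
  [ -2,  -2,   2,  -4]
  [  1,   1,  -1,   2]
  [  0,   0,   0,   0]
Row reduce:
R2 → R2 + (1/2)·R1
REF = 
  [ -2,  -2,   2,  -4]
  [  0,   0,   0,   0]
  [  0,   0,   0,   0]
Pivot columns: 1 → 1 pivot.
dim(Col(A)) = number of pivot columns = 1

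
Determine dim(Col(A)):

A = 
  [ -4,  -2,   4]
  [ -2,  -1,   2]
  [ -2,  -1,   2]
dim(Col(A)) = 1

Row reduce:
R2 → R2 - (1/2)·R1
R3 → R3 - (1/2)·R1
REF = 
  [ -4,  -2,   4]
  [  0,   0,   0]
  [  0,   0,   0]
Pivot columns: 1 → 1 pivot.
dim(Col(A)) = number of pivot columns = 1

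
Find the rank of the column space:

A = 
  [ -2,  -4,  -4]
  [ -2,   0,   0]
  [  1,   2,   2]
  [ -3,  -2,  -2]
Row reduce:
R2 → R2 - (1)·R1
R3 → R3 + (1/2)·R1
R4 → R4 - (3/2)·R1
R4 → R4 - (1)·R2
REF = 
  [ -2,  -4,  -4]
  [  0,   4,   4]
  [  0,   0,   0]
  [  0,   0,   0]
Pivot columns: 1, 2 → 2 pivots.
dim(Col(A)) = number of pivot columns = 2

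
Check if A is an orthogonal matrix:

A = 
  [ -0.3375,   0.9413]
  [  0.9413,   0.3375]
Yes

AᵀA = 
  [  1,   0]
  [  0,   1]
≈ I (equal to I up to the 4-dp rounding of the entries)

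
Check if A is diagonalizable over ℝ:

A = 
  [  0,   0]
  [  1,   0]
No

tr(A) = 0, det(A) = 0
Characteristic polynomial: λ² - tr(A)λ + det(A) = λ²
λ² = λ²
Eigenvalues: 0, 0
λ=0: alg. mult. = 2, geom. mult. = 2 - rank(A - (0)I) = 2 - 1 = 1
Sum of geometric multiplicities = 1 < n = 2, so there aren't enough independent eigenvectors.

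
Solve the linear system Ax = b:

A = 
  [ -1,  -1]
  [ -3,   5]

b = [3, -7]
x = [-1, -2]

Row reduce the augmented matrix [A|b]:
R2 → R2 - (3)·R1
REF = 
  [ -1,  -1,   3]
  [  0,   8, -16]

Back-substitution:
x₂ = (-16) / 8 = -2
x₁ = (3 - (-1)(-2)) / (-1) = -1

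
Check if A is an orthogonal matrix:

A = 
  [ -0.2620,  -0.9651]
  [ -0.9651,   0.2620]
Yes

AᵀA = 
  [  1.0001,   0]
  [  0,   1.0001]
≈ I (equal to I up to the 4-dp rounding of the entries)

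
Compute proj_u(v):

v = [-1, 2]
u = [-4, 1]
v·u = (-1)(-4) + (2)(1) = 6
u·u = (-4)² + (1)² = 17
proj_u(v) = (v·u / u·u) × u = (6/17) × u

proj_u(v) = [-24/17, 6/17]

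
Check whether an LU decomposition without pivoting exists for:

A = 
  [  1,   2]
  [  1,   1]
Yes.
A[1,1] = 1 ≠ 0, so Gaussian elimination proceeds without a row swap: multiplier ℓ₂₁ = (1)/(1) = 1, and U[2,2] = 1 - (1)(2) = -1.
L = 
  [  1,   0]
  [  1,   1]
U = 
  [  1,   2]
  [  0,  -1]
Check row 2 of LU: [(1)(1), (1)(2) + (-1)] = [1, 1] = row 2 of A ✓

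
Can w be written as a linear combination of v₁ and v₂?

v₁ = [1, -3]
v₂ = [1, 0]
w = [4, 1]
Yes

Form the augmented matrix and row-reduce:
[v₁|v₂|w] = 
  [  1,   1,   4]
  [ -3,   0,   1]
R2 → R2 + (3)·R1
REF = 
  [  1,   1,   4]
  [  0,   3,  13]

No row of the form [0 0 | nonzero], so the system is consistent. Back-substitution gives c₁ = -1/3, c₂ = 13/3: w = (-1/3)·v₁ + (13/3)·v₂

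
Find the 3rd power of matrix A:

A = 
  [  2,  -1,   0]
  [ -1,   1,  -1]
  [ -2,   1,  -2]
A² = A·A:
A²[1,1] = (2)(2) + (-1)(-1) + (0)(-2) = 5
A²[1,2] = (2)(-1) + (-1)(1) + (0)(1) = -3
A²[1,3] = (2)(0) + (-1)(-1) + (0)(-2) = 1
A²[2,1] = (-1)(2) + (1)(-1) + (-1)(-2) = -1
A²[2,2] = (-1)(-1) + (1)(1) + (-1)(1) = 1
A²[2,3] = (-1)(0) + (1)(-1) + (-1)(-2) = 1
A²[3,1] = (-2)(2) + (1)(-1) + (-2)(-2) = -1
A²[3,2] = (-2)(-1) + (1)(1) + (-2)(1) = 1
A²[3,3] = (-2)(0) + (1)(-1) + (-2)(-2) = 3
A² = 
  [  5,  -3,   1]
  [ -1,   1,   1]
  [ -1,   1,   3]

A^3 = A^2·A:
A^3[1,1] = (5)(2) + (-3)(-1) + (1)(-2) = 11
A^3[1,2] = (5)(-1) + (-3)(1) + (1)(1) = -7
A^3[1,3] = (5)(0) + (-3)(-1) + (1)(-2) = 1
A^3[2,1] = (-1)(2) + (1)(-1) + (1)(-2) = -5
A^3[2,2] = (-1)(-1) + (1)(1) + (1)(1) = 3
A^3[2,3] = (-1)(0) + (1)(-1) + (1)(-2) = -3
A^3[3,1] = (-1)(2) + (1)(-1) + (3)(-2) = -9
A^3[3,2] = (-1)(-1) + (1)(1) + (3)(1) = 5
A^3[3,3] = (-1)(0) + (1)(-1) + (3)(-2) = -7
A^3 = 
  [ 11,  -7,   1]
  [ -5,   3,  -3]
  [ -9,   5,  -7]

Therefore
A^3 = 
  [ 11,  -7,   1]
  [ -5,   3,  -3]
  [ -9,   5,  -7]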